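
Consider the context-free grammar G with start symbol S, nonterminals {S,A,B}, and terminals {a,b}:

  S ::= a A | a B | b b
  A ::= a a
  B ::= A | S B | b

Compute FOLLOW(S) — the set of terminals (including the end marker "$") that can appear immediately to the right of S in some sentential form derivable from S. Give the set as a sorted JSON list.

Compute FIRST by fixpoint:
[1]
  A via A→a a: +{a}
  B via B→A: +{a}
  B via B→b: +{b}
  S via S→a A: +{a}
  S via S→b b: +{b}
  FIRST(S)={a,b}  FIRST(A)={a}  FIRST(B)={a,b}
[2] — fixpoint
  FIRST(S)={a,b}  FIRST(A)={a}  FIRST(B)={a,b}

FOLLOW sets:
seed FOLLOW(S) with $
pass 1:
  B→S B: FOLLOW(S) ⊇ FIRST(B) = {a,b}; new: +{a,b}
  S→a A: FOLLOW(A) ⊇ FOLLOW(S) ⊇ {$,a,b}; new: +{$,a,b}
  S→a B: FOLLOW(B) ⊇ FOLLOW(S) ⊇ {$,a,b}; new: +{$,a,b}
  S: {$,a,b}  A: {$,a,b}  B: {$,a,b}
pass 2: — fixpoint
  S: {$,a,b}  A: {$,a,b}  B: {$,a,b}

FOLLOW(S) = ["$", "a", "b"]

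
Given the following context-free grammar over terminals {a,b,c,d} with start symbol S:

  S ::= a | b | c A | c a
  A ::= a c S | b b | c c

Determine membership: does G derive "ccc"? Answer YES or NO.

CNF form of G:
  S -> T1 A | T1 T0 | a | b
  A -> T0 X3 | T1 T1 | T2 T2
  T0 -> a
  T1 -> c
  T2 -> b
  X3 -> T1 S

CYK table (by increasing span):
  [0..0]={T1}  "c"  orig:{}
  [1..1]={T1}  "c"  orig:{}
  [2..2]={T1}  "c"  orig:{}
  [0..1]={A}  "cc"
  [1..2]={A}  "cc"
  [0..2]={S}  "ccc"

S ∈ T[0,2] ⇒ YES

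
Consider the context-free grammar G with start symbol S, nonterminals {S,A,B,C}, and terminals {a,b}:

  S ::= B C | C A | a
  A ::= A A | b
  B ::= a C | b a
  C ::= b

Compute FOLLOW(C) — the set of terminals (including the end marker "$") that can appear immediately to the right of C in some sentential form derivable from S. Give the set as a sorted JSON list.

FIRST iteration:
[1]
  A via A→b: +{b}
  B via B→a C: +{a}
  B via B→b a: +{b}
  C via C→b: +{b}
  S via S→B C: +{a,b}
  FIRST(S)={a,b}  FIRST(A)={b}  FIRST(B)={a,b}  FIRST(C)={b}
[2] (no change)
  FIRST(S)={a,b}  FIRST(A)={b}  FIRST(B)={a,b}  FIRST(C)={b}

FOLLOW iteration:
seed FOLLOW(S) with $
iter 1:
  A→A A: FOLLOW(A) ⊇ FIRST(A) = {b}; new: +{b}
  S→B C: FOLLOW(B) ⊇ FIRST(C) = {b}; new: +{b}
  S→B C: FOLLOW(C) ⊇ FOLLOW(S) ⊇ {$}; new: +{$}
  S→C A: FOLLOW(C) ⊇ FIRST(A) = {b}; new: +{b}
  S→C A: FOLLOW(A) ⊇ FOLLOW(S) ⊇ {$}; new: +{$}
  S: {$}  A: {$,b}  B: {b}  C: {$,b}
iter 2: — fixpoint
  S: {$}  A: {$,b}  B: {b}  C: {$,b}

FOLLOW(C) = ["$", "b"]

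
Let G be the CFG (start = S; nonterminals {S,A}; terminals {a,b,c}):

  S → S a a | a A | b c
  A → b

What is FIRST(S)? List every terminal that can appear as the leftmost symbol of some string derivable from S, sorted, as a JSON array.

FIRST sets, iterate to fixpoint:
pass 1:
  A via A→b: +{b}
  S via S→a A: +{a}
  S via S→b c: +{b}
  FIRST[S]={a,b}  FIRST[A]={b}
pass 2: done
  FIRST[S]={a,b}  FIRST[A]={b}

FIRST(S) = ["a", "b"]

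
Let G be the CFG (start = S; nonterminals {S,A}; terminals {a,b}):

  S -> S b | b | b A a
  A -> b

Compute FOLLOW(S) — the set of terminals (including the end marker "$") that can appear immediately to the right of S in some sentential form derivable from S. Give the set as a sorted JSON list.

FIRST sets, iterate to fixpoint:
iter 1:
  A via A→b: +{b}
  S via S→b: +{b}
  FIRST(S)={b}  FIRST(A)={b}
iter 2: — fixpoint
  FIRST(S)={b}  FIRST(A)={b}

FOLLOW iteration:
FOLLOW(S) := {$}
iter 1:
  S→S b: FOLLOW(S) ⊇ FIRST(b) = {b}; new: +{b}
  S→b A a: FOLLOW(A) ⊇ FIRST(a) = {a}; new: +{a}
  FOLLOW(S)={$,b}  FOLLOW(A)={a}
iter 2: — fixpoint
  FOLLOW(S)={$,b}  FOLLOW(A)={a}

FOLLOW(S) = ["$", "b"]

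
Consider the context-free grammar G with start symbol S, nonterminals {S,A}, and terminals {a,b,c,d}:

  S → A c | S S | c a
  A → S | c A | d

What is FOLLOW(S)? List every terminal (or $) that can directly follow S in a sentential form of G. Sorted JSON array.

Compute FIRST by fixpoint:
[1]
  A via A→c A: +{c}
  A via A→d: +{d}
  S via S→A c: +{c,d}
  S: {c,d}  A: {c,d}
[2] (no change)
  S: {c,d}  A: {c,d}

FOLLOW iteration:
initialize: $ ∈ FOLLOW(S)
pass 1:
  S→A c: FOLLOW(A) ⊇ FIRST(c) = {c}; new: +{c}
  S→S S: FOLLOW(S) ⊇ FIRST(S) = {c,d}; new: +{c,d}
  FOLLOW(S)={$,c,d}  FOLLOW(A)={c}
pass 2: done
  FOLLOW(S)={$,c,d}  FOLLOW(A)={c}

FOLLOW(S) = ["$", "c", "d"]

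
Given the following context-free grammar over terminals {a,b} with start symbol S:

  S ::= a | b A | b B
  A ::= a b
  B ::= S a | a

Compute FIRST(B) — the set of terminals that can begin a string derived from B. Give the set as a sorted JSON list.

FIRST sets, iterate to fixpoint:
pass 1:
  A via A→a b: +{a}
  B via B→a: +{a}
  S via S→a: +{a}
  S via S→b A: +{b}
  FIRST(S)={a,b}  FIRST(A)={a}  FIRST(B)={a}
pass 2:
  B via B→S a: +{b}
  FIRST(S)={a,b}  FIRST(A)={a}  FIRST(B)={a,b}
pass 3: done
  FIRST(S)={a,b}  FIRST(A)={a}  FIRST(B)={a,b}

FIRST(B) = ["a", "b"]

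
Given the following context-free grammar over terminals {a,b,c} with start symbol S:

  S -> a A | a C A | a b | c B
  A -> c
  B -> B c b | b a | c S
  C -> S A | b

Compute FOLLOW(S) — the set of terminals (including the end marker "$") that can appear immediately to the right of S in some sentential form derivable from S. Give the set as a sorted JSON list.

FIRST iteration:
pass 1:
  A via A→c: +{c}
  B via B→b a: +{b}
  B via B→c S: +{c}
  C via C→b: +{b}
  S via S→a A: +{a}
  S via S→c B: +{c}
  S: {a,c}  A: {c}  B: {b,c}  C: {b}
pass 2:
  C via C→S A: +{a,c}
  S: {a,c}  A: {c}  B: {b,c}  C: {a,b,c}
pass 3: (no change)
  S: {a,c}  A: {c}  B: {b,c}  C: {a,b,c}

Compute FOLLOW by fixpoint:
seed FOLLOW(S) with $
round 1:
  B→B c b: FOLLOW(B) ⊇ FIRST(c) = {c}; new: +{c}
  B→c S: FOLLOW(S) ⊇ FOLLOW(B) ⊇ {c}; new: +{c}
  S→a A: FOLLOW(A) ⊇ FOLLOW(S) ⊇ {$,c}; new: +{$,c}
  S→a C A: FOLLOW(C) ⊇ FIRST(A) = {c}; new: +{c}
  S→c B: FOLLOW(B) ⊇ FOLLOW(S) ⊇ {$,c}; new: +{$}
  S: {$,c}  A: {$,c}  B: {$,c}  C: {c}
round 2: (stable)
  S: {$,c}  A: {$,c}  B: {$,c}  C: {c}

FOLLOW(S) = ["$", "c"]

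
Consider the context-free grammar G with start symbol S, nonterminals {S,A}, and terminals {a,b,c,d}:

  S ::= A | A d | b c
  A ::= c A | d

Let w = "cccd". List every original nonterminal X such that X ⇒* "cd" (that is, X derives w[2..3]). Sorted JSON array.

CNF form of G:
  S -> A T1 | T0 A | T2 T0 | d
  A -> T0 A | d
  T0 -> c
  T1 -> d
  T2 -> b

CYK fill, restricted to cells inside w[2..3]:
  T[2,2] 'c' = {T0}  orig:{}
  T[3,3] 'd' = {A,S,T1}  orig:{A,S}
  T[2,3] 'cd' = {A,S}

Original NTs in T[2,3] deriving "cd": ["A", "S"]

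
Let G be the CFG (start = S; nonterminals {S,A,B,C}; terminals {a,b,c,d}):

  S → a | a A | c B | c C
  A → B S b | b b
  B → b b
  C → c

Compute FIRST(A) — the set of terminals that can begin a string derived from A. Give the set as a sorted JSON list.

Compute FIRST by fixpoint:
[1]
  A via A→b b: +{b}
  B via B→b b: +{b}
  C via C→c: +{c}
  S via S→a: +{a}
  S via S→c B: +{c}
  S: {a,c}  A: {b}  B: {b}  C: {c}
[2] (stable)
  S: {a,c}  A: {b}  B: {b}  C: {c}

FIRST(A) = ["b"]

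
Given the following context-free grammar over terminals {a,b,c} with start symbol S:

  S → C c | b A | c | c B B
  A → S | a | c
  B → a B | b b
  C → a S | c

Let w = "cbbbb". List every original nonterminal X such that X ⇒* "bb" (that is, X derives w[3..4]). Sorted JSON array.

CNF form of G:
  S -> C T0 | T0 X4 | T1 A | c
  A -> C T0 | T0 X3 | T1 A | a | c
  B -> T1 T1 | T2 B
  C -> T2 S | c
  T0 -> c
  T1 -> b
  T2 -> a
  X3 -> B B
  X4 -> B B

Fill CYK table bottom-up, restricted to cells inside w[3..4]:
  [3..3]={T1}  "b"  orig:{}
  [4..4]={T1}  "b"  orig:{}
  [3..4]={B}  "bb"

Original NTs in T[3,4] deriving "bb": ["B"]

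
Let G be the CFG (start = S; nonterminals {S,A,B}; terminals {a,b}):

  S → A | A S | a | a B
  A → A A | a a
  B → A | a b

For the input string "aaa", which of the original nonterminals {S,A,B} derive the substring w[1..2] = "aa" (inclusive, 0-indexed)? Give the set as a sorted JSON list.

CNF form of G:
  S -> A A | A S | T0 B | T0 T0 | a
  A -> A A | T0 T0
  B -> A A | T0 T0 | T0 T1
  T0 -> a
  T1 -> b

Fill CYK table bottom-up, restricted to cells inside w[1..2]:
  cell(1,1) a: {S,T0}  orig:{S}
  cell(2,2) a: {S,T0}  orig:{S}
  cell(1,2) aa: {A,B,S}

Original NTs in T[1,2] deriving "aa": ["A", "B", "S"]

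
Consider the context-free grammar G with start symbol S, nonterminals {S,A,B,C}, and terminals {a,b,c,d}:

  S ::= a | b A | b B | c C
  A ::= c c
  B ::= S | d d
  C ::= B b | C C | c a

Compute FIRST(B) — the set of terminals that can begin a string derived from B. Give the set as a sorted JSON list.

FIRST iteration:
iter 1:
  A via A→c c: +{c}
  B via B→d d: +{d}
  C via C→B b: +{d}
  C via C→c a: +{c}
  S via S→a: +{a}
  S via S→b A: +{b}
  S via S→c C: +{c}
  FIRST[S]={a,b,c}  FIRST[A]={c}  FIRST[B]={d}  FIRST[C]={c,d}
iter 2:
  B via B→S: +{a,b,c}
  C via C→B b: +{a,b}
  FIRST[S]={a,b,c}  FIRST[A]={c}  FIRST[B]={a,b,c,d}  FIRST[C]={a,b,c,d}
iter 3: (stable)
  FIRST[S]={a,b,c}  FIRST[A]={c}  FIRST[B]={a,b,c,d}  FIRST[C]={a,b,c,d}

FIRST(B) = ["a", "b", "c", "d"]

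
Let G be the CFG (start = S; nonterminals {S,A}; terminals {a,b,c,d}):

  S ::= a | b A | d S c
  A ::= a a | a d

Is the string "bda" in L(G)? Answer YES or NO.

Convert to CNF:
  S -> T1 X4 | T2 A | a
  A -> T0 T0 | T0 T1
  T0 -> a
  T1 -> d
  T2 -> b
  T3 -> c
  X4 -> S T3

Fill CYK table bottom-up:
  T[0,0] 'b' = {T2}  orig:{}
  T[1,1] 'd' = {T1}  orig:{}
  T[2,2] 'a' = {S,T0}  orig:{S}
  T[0,1] 'bd' = ∅
  T[1,2] 'da' = ∅
  T[0,2] 'bda' = ∅

S ∉ T[0,2] ⇒ NO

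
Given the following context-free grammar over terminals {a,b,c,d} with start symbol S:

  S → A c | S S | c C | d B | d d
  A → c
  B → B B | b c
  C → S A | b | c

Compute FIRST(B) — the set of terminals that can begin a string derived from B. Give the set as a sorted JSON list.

FIRST sets, iterate to fixpoint:
[1]
  A via A→c: +{c}
  B via B→b c: +{b}
  C via C→b: +{b}
  C via C→c: +{c}
  S via S→A c: +{c}
  S via S→d B: +{d}
  FIRST(S)={c,d}  FIRST(A)={c}  FIRST(B)={b}  FIRST(C)={b,c}
[2]
  C via C→S A: +{d}
  FIRST(S)={c,d}  FIRST(A)={c}  FIRST(B)={b}  FIRST(C)={b,c,d}
[3] done
  FIRST(S)={c,d}  FIRST(A)={c}  FIRST(B)={b}  FIRST(C)={b,c,d}

FIRST(B) = ["b"]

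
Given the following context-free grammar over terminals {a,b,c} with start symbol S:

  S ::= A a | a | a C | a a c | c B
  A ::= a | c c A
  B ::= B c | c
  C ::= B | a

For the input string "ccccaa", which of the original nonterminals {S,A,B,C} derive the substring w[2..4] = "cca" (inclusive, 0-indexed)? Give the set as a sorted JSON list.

Convert to CNF:
  S -> A T1 | T0 B | T1 C | T1 X3 | a
  A -> T0 X2 | a
  B -> B T0 | c
  C -> B T0 | a | c
  T0 -> c
  T1 -> a
  X2 -> T0 A
  X3 -> T1 T0

CYK fill (cells [i..j] with 2 ≤ i ≤ j ≤ 4 only):
  cell(2,2) c: {B,C,T0}  orig:{B,C}
  cell(3,3) c: {B,C,T0}  orig:{B,C}
  cell(4,4) a: {A,C,S,T1}  orig:{A,C,S}
  cell(2,3) cc: {B,C,S}
  cell(3,4) ca: {X2}  orig:{}
  cell(2,4) cca: {A}

Original NTs in T[2,4] deriving "cca": ["A"]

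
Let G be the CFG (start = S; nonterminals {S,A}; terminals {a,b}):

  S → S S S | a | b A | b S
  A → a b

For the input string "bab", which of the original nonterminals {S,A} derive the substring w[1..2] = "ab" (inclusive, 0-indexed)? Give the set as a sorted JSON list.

CNF form of G:
  S -> S X2 | T1 A | T1 S | a
  A -> T0 T1
  T0 -> a
  T1 -> b
  X2 -> S S

CYK table (by increasing span) — only the sub-triangle for w[1..2]:
  cell(1,1) a: {S,T0}  orig:{S}
  cell(2,2) b: {T1}  orig:{}
  cell(1,2) ab: {A}

Original NTs in T[1,2] deriving "ab": ["A"]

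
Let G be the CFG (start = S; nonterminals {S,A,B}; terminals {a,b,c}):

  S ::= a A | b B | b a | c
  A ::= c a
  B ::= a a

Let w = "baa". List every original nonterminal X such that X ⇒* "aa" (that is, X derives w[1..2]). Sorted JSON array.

Convert to CNF:
  S -> T1 A | T2 B | T2 T1 | c
  A -> T0 T1
  B -> T1 T1
  T0 -> c
  T1 -> a
  T2 -> b

Fill CYK table bottom-up — only the sub-triangle for w[1..2]:
  cell(1,1) a: {T1}  orig:{}
  cell(2,2) a: {T1}  orig:{}
  cell(1,2) aa: {B}

Original NTs in T[1,2] deriving "aa": ["B"]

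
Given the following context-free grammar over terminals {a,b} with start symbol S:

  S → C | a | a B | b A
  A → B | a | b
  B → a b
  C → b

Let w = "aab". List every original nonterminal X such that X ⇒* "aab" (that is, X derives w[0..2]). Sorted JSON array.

CNF form of G:
  S -> T0 B | T1 A | a | b
  A -> T0 T1 | a | b
  B -> T0 T1
  C -> b
  T0 -> a
  T1 -> b

Fill CYK table bottom-up, restricted to cells inside w[0..2]:
  T[0,0] 'a' = {A,S,T0}  orig:{A,S}
  T[1,1] 'a' = {A,S,T0}  orig:{A,S}
  T[2,2] 'b' = {A,C,S,T1}  orig:{A,C,S}
  T[0,1] 'aa' = ∅
  T[1,2] 'ab' = {A,B}
  T[0,2] 'aab' = {S}

Original NTs in T[0,2] deriving "aab": ["S"]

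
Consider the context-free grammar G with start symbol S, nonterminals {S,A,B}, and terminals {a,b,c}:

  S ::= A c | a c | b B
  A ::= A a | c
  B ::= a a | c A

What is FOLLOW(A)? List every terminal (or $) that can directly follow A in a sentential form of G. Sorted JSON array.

FIRST sets, iterate to fixpoint:
[1]
  A via A→c: +{c}
  B via B→a a: +{a}
  B via B→c A: +{c}
  S via S→A c: +{c}
  S via S→a c: +{a}
  S via S→b B: +{b}
  S: {a,b,c}  A: {c}  B: {a,c}
[2] (stable)
  S: {a,b,c}  A: {c}  B: {a,c}

FOLLOW sets:
seed FOLLOW(S) with $
pass 1:
  A→A a: FOLLOW(A) ⊇ FIRST(a) = {a}; new: +{a}
  S→A c: FOLLOW(A) ⊇ FIRST(c) = {c}; new: +{c}
  S→b B: FOLLOW(B) ⊇ FOLLOW(S) ⊇ {$}; new: +{$}
  FOLLOW[S]={$}  FOLLOW[A]={a,c}  FOLLOW[B]={$}
pass 2:
  B→c A: FOLLOW(A) ⊇ FOLLOW(B) ⊇ {$}; new: +{$}
  FOLLOW[S]={$}  FOLLOW[A]={$,a,c}  FOLLOW[B]={$}
pass 3: — fixpoint
  FOLLOW[S]={$}  FOLLOW[A]={$,a,c}  FOLLOW[B]={$}

FOLLOW(A) = ["$", "a", "c"]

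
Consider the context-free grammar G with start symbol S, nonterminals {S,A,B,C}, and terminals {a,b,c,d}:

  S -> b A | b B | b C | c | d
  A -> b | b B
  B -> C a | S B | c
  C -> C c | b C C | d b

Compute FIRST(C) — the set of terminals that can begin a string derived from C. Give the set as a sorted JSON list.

FIRST iteration:
[1]
  A via A→b: +{b}
  B via B→c: +{c}
  C via C→b C C: +{b}
  C via C→d b: +{d}
  S via S→b A: +{b}
  S via S→c: +{c}
  S via S→d: +{d}
  S: {b,c,d}  A: {b}  B: {c}  C: {b,d}
[2]
  B via B→C a: +{b,d}
  S: {b,c,d}  A: {b}  B: {b,c,d}  C: {b,d}
[3] (stable)
  S: {b,c,d}  A: {b}  B: {b,c,d}  C: {b,d}

FIRST(C) = ["b", "d"]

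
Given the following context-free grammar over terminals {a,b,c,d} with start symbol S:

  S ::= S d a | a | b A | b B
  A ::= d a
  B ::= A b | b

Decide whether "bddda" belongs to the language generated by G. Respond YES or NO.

CNF form of G:
  S -> S X3 | T2 A | T2 B | a
  A -> T0 T1
  B -> A T2 | b
  T0 -> d
  T1 -> a
  T2 -> b
  X3 -> T0 T1

Fill CYK table bottom-up:
  [0..0]={B,T2}  "b"  orig:{B}
  [1..1]={T0}  "d"  orig:{}
  [2..2]={T0}  "d"  orig:{}
  [3..3]={T0}  "d"  orig:{}
  [4..4]={S,T1}  "a"  orig:{S}
  [0..1]=∅  "bd"
  [1..2]=∅  "dd"
  [2..3]=∅  "dd"
  [3..4]={A,X3}  "da"  orig:{A}
  [0..2]=∅  "bdd"
  [1..3]=∅  "ddd"
  [2..4]=∅  "dda"
  [0..3]=∅  "bddd"
  [1..4]=∅  "ddda"
  [0..4]=∅  "bddda"

S ∉ T[0,4] ⇒ NO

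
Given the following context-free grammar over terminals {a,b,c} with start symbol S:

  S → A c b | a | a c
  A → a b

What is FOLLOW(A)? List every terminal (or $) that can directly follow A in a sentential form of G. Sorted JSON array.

Compute FIRST by fixpoint:
iter 1:
  A via A→a b: +{a}
  S via S→A c b: +{a}
  S: {a}  A: {a}
iter 2: (no change)
  S: {a}  A: {a}

Compute FOLLOW by fixpoint:
seed FOLLOW(S) with $
pass 1:
  S→A c b: FOLLOW(A) ⊇ FIRST(c) = {c}; new: +{c}
  FOLLOW[S]={$}  FOLLOW[A]={c}
pass 2: done
  FOLLOW[S]={$}  FOLLOW[A]={c}

FOLLOW(A) = ["c"]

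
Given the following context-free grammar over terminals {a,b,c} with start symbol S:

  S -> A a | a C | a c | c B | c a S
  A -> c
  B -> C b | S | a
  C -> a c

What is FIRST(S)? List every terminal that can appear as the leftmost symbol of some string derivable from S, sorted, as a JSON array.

FIRST iteration:
[1]
  A via A→c: +{c}
  B via B→a: +{a}
  C via C→a c: +{a}
  S via S→A a: +{c}
  S via S→a C: +{a}
  FIRST[S]={a,c}  FIRST[A]={c}  FIRST[B]={a}  FIRST[C]={a}
[2]
  B via B→S: +{c}
  FIRST[S]={a,c}  FIRST[A]={c}  FIRST[B]={a,c}  FIRST[C]={a}
[3] (no change)
  FIRST[S]={a,c}  FIRST[A]={c}  FIRST[B]={a,c}  FIRST[C]={a}

FIRST(S) = ["a", "c"]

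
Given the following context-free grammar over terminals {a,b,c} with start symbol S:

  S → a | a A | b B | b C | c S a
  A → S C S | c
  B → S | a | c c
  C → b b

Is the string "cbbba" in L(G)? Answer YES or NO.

CNF form of G:
  S -> T0 A | T1 B | T1 C | T2 X5 | a
  A -> S X3 | c
  B -> T0 A | T1 B | T1 C | T2 T2 | T2 X4 | a
  C -> T1 T1
  T0 -> a
  T1 -> b
  T2 -> c
  X3 -> C S
  X4 -> S T0
  X5 -> S T0

CYK fill:
  cell(0,0) c: {A,T2}  orig:{A}
  cell(1,1) b: {T1}  orig:{}
  cell(2,2) b: {T1}  orig:{}
  cell(3,3) b: {T1}  orig:{}
  cell(4,4) a: {B,S,T0}  orig:{B,S}
  cell(0,1) cb: ∅
  cell(1,2) bb: {C}
  cell(2,3) bb: {C}
  cell(3,4) ba: {B,S}
  cell(0,2) cbb: ∅
  cell(1,3) bbb: {B,S}
  cell(2,4) bba: {B,S,X3}  orig:{B,S}
  cell(0,3) cbbb: ∅
  cell(1,4) bbba: {B,S,X3,X4,X5}  orig:{B,S}
  cell(0,4) cbbba: {B,S}

S ∈ T[0,4] ⇒ YES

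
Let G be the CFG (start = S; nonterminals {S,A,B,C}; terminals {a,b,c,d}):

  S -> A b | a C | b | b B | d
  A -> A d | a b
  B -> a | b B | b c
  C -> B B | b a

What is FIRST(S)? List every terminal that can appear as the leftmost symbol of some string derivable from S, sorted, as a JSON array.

FIRST sets, iterate to fixpoint:
round 1:
  A via A→a b: +{a}
  B via B→a: +{a}
  B via B→b B: +{b}
  C via C→B B: +{a,b}
  S via S→A b: +{a}
  S via S→b: +{b}
  S via S→d: +{d}
  S: {a,b,d}  A: {a}  B: {a,b}  C: {a,b}
round 2: (stable)
  S: {a,b,d}  A: {a}  B: {a,b}  C: {a,b}

FIRST(S) = ["a", "b", "d"]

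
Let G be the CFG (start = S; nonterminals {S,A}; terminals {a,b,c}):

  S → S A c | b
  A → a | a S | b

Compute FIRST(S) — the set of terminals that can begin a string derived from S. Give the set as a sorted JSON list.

Compute FIRST by fixpoint:
iter 1:
  A via A→a: +{a}
  A via A→b: +{b}
  S via S→b: +{b}
  FIRST[S]={b}  FIRST[A]={a,b}
iter 2: (stable)
  FIRST[S]={b}  FIRST[A]={a,b}

FIRST(S) = ["b"]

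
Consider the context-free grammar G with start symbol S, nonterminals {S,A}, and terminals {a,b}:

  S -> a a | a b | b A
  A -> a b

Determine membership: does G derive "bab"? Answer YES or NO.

Convert to CNF:
  S -> T0 T0 | T0 T1 | T1 A
  A -> T0 T1
  T0 -> a
  T1 -> b

CYK table (by increasing span):
  T[0,0] 'b' = {T1}  orig:{}
  T[1,1] 'a' = {T0}  orig:{}
  T[2,2] 'b' = {T1}  orig:{}
  T[0,1] 'ba' = ∅
  T[1,2] 'ab' = {A,S}
  T[0,2] 'bab' = {S}

S ∈ T[0,2] ⇒ YES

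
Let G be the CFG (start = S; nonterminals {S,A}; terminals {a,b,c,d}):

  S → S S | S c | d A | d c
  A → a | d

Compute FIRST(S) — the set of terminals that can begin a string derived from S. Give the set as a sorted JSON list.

FIRST iteration:
pass 1:
  A via A→a: +{a}
  A via A→d: +{d}
  S via S→d A: +{d}
  S: {d}  A: {a,d}
pass 2: done
  S: {d}  A: {a,d}

FIRST(S) = ["d"]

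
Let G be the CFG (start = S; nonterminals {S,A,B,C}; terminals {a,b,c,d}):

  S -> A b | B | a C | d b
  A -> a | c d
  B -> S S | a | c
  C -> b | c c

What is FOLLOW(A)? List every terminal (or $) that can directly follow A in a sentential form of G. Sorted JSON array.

Compute FIRST by fixpoint:
round 1:
  A via A→a: +{a}
  A via A→c d: +{c}
  B via B→a: +{a}
  B via B→c: +{c}
  C via C→b: +{b}
  C via C→c c: +{c}
  S via S→A b: +{a,c}
  S via S→d b: +{d}
  FIRST(S)={a,c,d}  FIRST(A)={a,c}  FIRST(B)={a,c}  FIRST(C)={b,c}
round 2:
  B via B→S S: +{d}
  FIRST(S)={a,c,d}  FIRST(A)={a,c}  FIRST(B)={a,c,d}  FIRST(C)={b,c}
round 3: (no change)
  FIRST(S)={a,c,d}  FIRST(A)={a,c}  FIRST(B)={a,c,d}  FIRST(C)={b,c}

FOLLOW sets:
seed FOLLOW(S) with $
round 1:
  B→S S: FOLLOW(S) ⊇ FIRST(S) = {a,c,d}; new: +{a,c,d}
  S→A b: FOLLOW(A) ⊇ FIRST(b) = {b}; new: +{b}
  S→B: FOLLOW(B) ⊇ FOLLOW(S) ⊇ {$,a,c,d}; new: +{$,a,c,d}
  S→a C: FOLLOW(C) ⊇ FOLLOW(S) ⊇ {$,a,c,d}; new: +{$,a,c,d}
  FOLLOW[S]={$,a,c,d}  FOLLOW[A]={b}  FOLLOW[B]={$,a,c,d}  FOLLOW[C]={$,a,c,d}
round 2: — fixpoint
  FOLLOW[S]={$,a,c,d}  FOLLOW[A]={b}  FOLLOW[B]={$,a,c,d}  FOLLOW[C]={$,a,c,d}

FOLLOW(A) = ["b"]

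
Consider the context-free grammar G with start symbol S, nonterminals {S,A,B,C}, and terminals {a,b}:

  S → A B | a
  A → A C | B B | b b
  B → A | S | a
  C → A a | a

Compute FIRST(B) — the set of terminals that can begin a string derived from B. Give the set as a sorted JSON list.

Compute FIRST by fixpoint:
pass 1:
  A via A→b b: +{b}
  B via B→A: +{b}
  B via B→a: +{a}
  C via C→A a: +{b}
  C via C→a: +{a}
  S via S→A B: +{b}
  S via S→a: +{a}
  FIRST(S)={a,b}  FIRST(A)={b}  FIRST(B)={a,b}  FIRST(C)={a,b}
pass 2:
  A via A→B B: +{a}
  FIRST(S)={a,b}  FIRST(A)={a,b}  FIRST(B)={a,b}  FIRST(C)={a,b}
pass 3: done
  FIRST(S)={a,b}  FIRST(A)={a,b}  FIRST(B)={a,b}  FIRST(C)={a,b}

FIRST(B) = ["a", "b"]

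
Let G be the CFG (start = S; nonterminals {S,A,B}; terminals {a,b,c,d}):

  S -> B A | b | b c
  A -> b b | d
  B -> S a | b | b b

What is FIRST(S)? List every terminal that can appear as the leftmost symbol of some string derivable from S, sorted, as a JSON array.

FIRST sets, iterate to fixpoint:
[1]
  A via A→b b: +{b}
  A via A→d: +{d}
  B via B→b: +{b}
  S via S→B A: +{b}
  FIRST[S]={b}  FIRST[A]={b,d}  FIRST[B]={b}
[2] — fixpoint
  FIRST[S]={b}  FIRST[A]={b,d}  FIRST[B]={b}

FIRST(S) = ["b"]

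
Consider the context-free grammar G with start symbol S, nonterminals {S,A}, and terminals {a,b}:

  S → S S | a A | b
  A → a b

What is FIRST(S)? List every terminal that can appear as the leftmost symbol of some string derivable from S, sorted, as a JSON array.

FIRST iteration:
[1]
  A via A→a b: +{a}
  S via S→a A: +{a}
  S via S→b: +{b}
  FIRST[S]={a,b}  FIRST[A]={a}
[2] (stable)
  FIRST[S]={a,b}  FIRST[A]={a}

FIRST(S) = ["a", "b"]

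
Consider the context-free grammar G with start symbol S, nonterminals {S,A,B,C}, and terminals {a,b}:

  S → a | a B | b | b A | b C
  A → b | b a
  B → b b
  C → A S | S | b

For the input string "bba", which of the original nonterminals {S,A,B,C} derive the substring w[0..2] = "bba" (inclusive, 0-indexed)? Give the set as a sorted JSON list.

CNF form of G:
  S -> T0 A | T0 C | T1 B | a | b
  A -> T0 T1 | b
  B -> T0 T0
  C -> A S | T0 A | T0 C | T1 B | a | b
  T0 -> b
  T1 -> a

CYK fill (cells [i..j] with 0 ≤ i ≤ j ≤ 2 only):
  cell(0,0) b: {A,C,S,T0}  orig:{A,C,S}
  cell(1,1) b: {A,C,S,T0}  orig:{A,C,S}
  cell(2,2) a: {C,S,T1}  orig:{C,S}
  cell(0,1) bb: {B,C,S}
  cell(1,2) ba: {A,C,S}
  cell(0,2) bba: {C,S}

Original NTs in T[0,2] deriving "bba": ["C", "S"]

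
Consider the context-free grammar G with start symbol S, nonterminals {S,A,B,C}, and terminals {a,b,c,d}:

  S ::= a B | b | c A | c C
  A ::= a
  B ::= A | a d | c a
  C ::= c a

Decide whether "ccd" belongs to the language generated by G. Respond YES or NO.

Convert to CNF:
  S -> T0 B | T2 A | T2 C | b
  A -> a
  B -> T0 T1 | T2 T0 | a
  C -> T2 T0
  T0 -> a
  T1 -> d
  T2 -> c

Fill CYK table bottom-up:
  cell(0,0) c: {T2}  orig:{}
  cell(1,1) c: {T2}  orig:{}
  cell(2,2) d: {T1}  orig:{}
  cell(0,1) cc: ∅
  cell(1,2) cd: ∅
  cell(0,2) ccd: ∅

S ∉ T[0,2] ⇒ NO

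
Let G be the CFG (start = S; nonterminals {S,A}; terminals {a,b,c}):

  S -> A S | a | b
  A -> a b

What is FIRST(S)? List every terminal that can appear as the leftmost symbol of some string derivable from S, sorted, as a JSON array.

Compute FIRST by fixpoint:
round 1:
  A via A→a b: +{a}
  S via S→A S: +{a}
  S via S→b: +{b}
  FIRST[S]={a,b}  FIRST[A]={a}
round 2: (stable)
  FIRST[S]={a,b}  FIRST[A]={a}

FIRST(S) = ["a", "b"]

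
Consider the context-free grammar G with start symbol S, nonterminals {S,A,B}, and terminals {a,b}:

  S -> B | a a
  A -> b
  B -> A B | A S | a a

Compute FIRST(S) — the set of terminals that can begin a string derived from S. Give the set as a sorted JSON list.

Compute FIRST by fixpoint:
round 1:
  A via A→b: +{b}
  B via B→A B: +{b}
  B via B→a a: +{a}
  S via S→B: +{a,b}
  S: {a,b}  A: {b}  B: {a,b}
round 2: (no change)
  S: {a,b}  A: {b}  B: {a,b}

FIRST(S) = ["a", "b"]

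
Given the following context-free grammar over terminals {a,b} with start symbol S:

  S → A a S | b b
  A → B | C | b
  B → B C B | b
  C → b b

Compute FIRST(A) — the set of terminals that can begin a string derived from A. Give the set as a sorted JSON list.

FIRST iteration:
[1]
  A via A→b: +{b}
  B via B→b: +{b}
  C via C→b b: +{b}
  S via S→A a S: +{b}
  FIRST[S]={b}  FIRST[A]={b}  FIRST[B]={b}  FIRST[C]={b}
[2] (stable)
  FIRST[S]={b}  FIRST[A]={b}  FIRST[B]={b}  FIRST[C]={b}

FIRST(A) = ["b"]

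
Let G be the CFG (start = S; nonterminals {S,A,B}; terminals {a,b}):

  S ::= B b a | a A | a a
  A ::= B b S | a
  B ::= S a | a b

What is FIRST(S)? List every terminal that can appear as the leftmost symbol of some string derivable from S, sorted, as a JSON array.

FIRST iteration:
iter 1:
  A via A→a: +{a}
  B via B→a b: +{a}
  S via S→B b a: +{a}
  S: {a}  A: {a}  B: {a}
iter 2: — fixpoint
  S: {a}  A: {a}  B: {a}

FIRST(S) = ["a"]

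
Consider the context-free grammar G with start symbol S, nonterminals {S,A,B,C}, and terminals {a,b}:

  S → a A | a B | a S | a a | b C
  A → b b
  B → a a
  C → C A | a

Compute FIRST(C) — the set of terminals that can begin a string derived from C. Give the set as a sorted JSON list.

FIRST sets, iterate to fixpoint:
iter 1:
  A via A→b b: +{b}
  B via B→a a: +{a}
  C via C→a: +{a}
  S via S→a A: +{a}
  S via S→b C: +{b}
  S: {a,b}  A: {b}  B: {a}  C: {a}
iter 2: (stable)
  S: {a,b}  A: {b}  B: {a}  C: {a}

FIRST(C) = ["a"]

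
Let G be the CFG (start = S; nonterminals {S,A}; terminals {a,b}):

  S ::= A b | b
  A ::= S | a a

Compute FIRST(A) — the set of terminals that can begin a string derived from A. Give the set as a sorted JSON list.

Compute FIRST by fixpoint:
iter 1:
  A via A→a a: +{a}
  S via S→A b: +{a}
  S via S→b: +{b}
  S: {a,b}  A: {a}
iter 2:
  A via A→S: +{b}
  S: {a,b}  A: {a,b}
iter 3: (no change)
  S: {a,b}  A: {a,b}

FIRST(A) = ["a", "b"]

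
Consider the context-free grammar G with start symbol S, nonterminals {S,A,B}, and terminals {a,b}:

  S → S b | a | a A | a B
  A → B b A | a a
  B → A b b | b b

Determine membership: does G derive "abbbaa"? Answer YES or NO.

CNF form of G:
  S -> S T0 | T1 A | T1 B | a
  A -> B X2 | T1 T1
  B -> A X3 | T0 T0
  T0 -> b
  T1 -> a
  X2 -> T0 A
  X3 -> T0 T0

Fill CYK table bottom-up:
  [0..0]={S,T1}  "a"  orig:{S}
  [1..1]={T0}  "b"  orig:{}
  [2..2]={T0}  "b"  orig:{}
  [3..3]={T0}  "b"  orig:{}
  [4..4]={S,T1}  "a"  orig:{S}
  [5..5]={S,T1}  "a"  orig:{S}
  [0..1]={S}  "ab"
  [1..2]={B,X3}  "bb"  orig:{B}
  [2..3]={B,X3}  "bb"  orig:{B}
  [3..4]=∅  "ba"
  [4..5]={A}  "aa"
  [0..2]={S}  "abb"
  [1..3]=∅  "bbb"
  [2..4]=∅  "bba"
  [3..5]={X2}  "baa"  orig:{}
  [0..3]={S}  "abbb"
  [1..4]=∅  "bbba"
  [2..5]=∅  "bbaa"
  [0..4]=∅  "abbba"
  [1..5]={A}  "bbbaa"
  [0..5]={S}  "abbbaa"

S ∈ T[0,5] ⇒ YES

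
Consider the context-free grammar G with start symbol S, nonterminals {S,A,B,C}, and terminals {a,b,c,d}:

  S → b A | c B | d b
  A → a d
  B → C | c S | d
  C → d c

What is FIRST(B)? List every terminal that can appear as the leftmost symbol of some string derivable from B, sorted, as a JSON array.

FIRST sets, iterate to fixpoint:
pass 1:
  A via A→a d: +{a}
  B via B→c S: +{c}
  B via B→d: +{d}
  C via C→d c: +{d}
  S via S→b A: +{b}
  S via S→c B: +{c}
  S via S→d b: +{d}
  FIRST(S)={b,c,d}  FIRST(A)={a}  FIRST(B)={c,d}  FIRST(C)={d}
pass 2: (no change)
  FIRST(S)={b,c,d}  FIRST(A)={a}  FIRST(B)={c,d}  FIRST(C)={d}

FIRST(B) = ["c", "d"]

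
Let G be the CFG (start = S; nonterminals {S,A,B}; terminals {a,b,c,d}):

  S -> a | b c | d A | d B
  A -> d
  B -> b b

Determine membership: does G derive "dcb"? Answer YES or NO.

Convert to CNF:
  S -> T0 T1 | T2 A | T2 B | a
  A -> d
  B -> T0 T0
  T0 -> b
  T1 -> c
  T2 -> d

Fill CYK table bottom-up:
  [0..0]={A,T2}  "d"  orig:{A}
  [1..1]={T1}  "c"  orig:{}
  [2..2]={T0}  "b"  orig:{}
  [0..1]=∅  "dc"
  [1..2]=∅  "cb"
  [0..2]=∅  "dcb"

S ∉ T[0,2] ⇒ NO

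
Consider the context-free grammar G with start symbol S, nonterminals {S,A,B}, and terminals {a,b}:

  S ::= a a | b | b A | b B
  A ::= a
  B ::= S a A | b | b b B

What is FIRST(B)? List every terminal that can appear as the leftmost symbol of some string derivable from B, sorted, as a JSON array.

FIRST iteration:
iter 1:
  A via A→a: +{a}
  B via B→b: +{b}
  S via S→a a: +{a}
  S via S→b: +{b}
  S: {a,b}  A: {a}  B: {b}
iter 2:
  B via B→S a A: +{a}
  S: {a,b}  A: {a}  B: {a,b}
iter 3: (stable)
  S: {a,b}  A: {a}  B: {a,b}

FIRST(B) = ["a", "b"]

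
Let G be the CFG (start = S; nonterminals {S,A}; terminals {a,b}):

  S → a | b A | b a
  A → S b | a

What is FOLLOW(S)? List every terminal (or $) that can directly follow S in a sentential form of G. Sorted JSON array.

Compute FIRST by fixpoint:
pass 1:
  A via A→a: +{a}
  S via S→a: +{a}
  S via S→b A: +{b}
  FIRST[S]={a,b}  FIRST[A]={a}
pass 2:
  A via A→S b: +{b}
  FIRST[S]={a,b}  FIRST[A]={a,b}
pass 3: done
  FIRST[S]={a,b}  FIRST[A]={a,b}

Compute FOLLOW by fixpoint:
seed FOLLOW(S) with $
round 1:
  A→S b: FOLLOW(S) ⊇ FIRST(b) = {b}; new: +{b}
  S→b A: FOLLOW(A) ⊇ FOLLOW(S) ⊇ {$,b}; new: +{$,b}
  FOLLOW[S]={$,b}  FOLLOW[A]={$,b}
round 2: done
  FOLLOW[S]={$,b}  FOLLOW[A]={$,b}

FOLLOW(S) = ["$", "b"]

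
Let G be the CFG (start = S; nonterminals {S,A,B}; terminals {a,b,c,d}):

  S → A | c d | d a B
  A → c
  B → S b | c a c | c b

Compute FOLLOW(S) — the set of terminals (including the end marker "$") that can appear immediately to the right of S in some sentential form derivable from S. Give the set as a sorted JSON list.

FIRST sets, iterate to fixpoint:
[1]
  A via A→c: +{c}
  B via B→c a c: +{c}
  S via S→A: +{c}
  S via S→d a B: +{d}
  S: {c,d}  A: {c}  B: {c}
[2]
  B via B→S b: +{d}
  S: {c,d}  A: {c}  B: {c,d}
[3] (no change)
  S: {c,d}  A: {c}  B: {c,d}

FOLLOW iteration:
seed FOLLOW(S) with $
round 1:
  B→S b: FOLLOW(S) ⊇ FIRST(b) = {b}; new: +{b}
  S→A: FOLLOW(A) ⊇ FOLLOW(S) ⊇ {$,b}; new: +{$,b}
  S→d a B: FOLLOW(B) ⊇ FOLLOW(S) ⊇ {$,b}; new: +{$,b}
  S: {$,b}  A: {$,b}  B: {$,b}
round 2: (stable)
  S: {$,b}  A: {$,b}  B: {$,b}

FOLLOW(S) = ["$", "b"]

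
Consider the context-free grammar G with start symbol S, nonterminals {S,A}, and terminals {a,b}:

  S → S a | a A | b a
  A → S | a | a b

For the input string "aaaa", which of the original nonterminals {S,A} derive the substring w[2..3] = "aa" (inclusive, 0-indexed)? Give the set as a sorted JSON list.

CNF form of G:
  S -> S T0 | T0 A | T1 T0
  A -> S T0 | T0 A | T0 T1 | T1 T0 | a
  T0 -> a
  T1 -> b

Fill CYK table bottom-up (cells [i..j] with 2 ≤ i ≤ j ≤ 3 only):
  T[2,2] 'a' = {A,T0}  orig:{A}
  T[3,3] 'a' = {A,T0}  orig:{A}
  T[2,3] 'aa' = {A,S}

Original NTs in T[2,3] deriving "aa": ["A", "S"]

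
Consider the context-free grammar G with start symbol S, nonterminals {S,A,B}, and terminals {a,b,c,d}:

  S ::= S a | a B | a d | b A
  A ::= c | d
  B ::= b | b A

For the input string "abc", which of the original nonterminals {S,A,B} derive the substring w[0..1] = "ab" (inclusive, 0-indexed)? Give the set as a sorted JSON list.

CNF form of G:
  S -> S T1 | T0 A | T1 B | T1 T2
  A -> c | d
  B -> T0 A | b
  T0 -> b
  T1 -> a
  T2 -> d

CYK table (by increasing span) — only the sub-triangle for w[0..1]:
  cell(0,0) a: {T1}  orig:{}
  cell(1,1) b: {B,T0}  orig:{B}
  cell(0,1) ab: {S}

Original NTs in T[0,1] deriving "ab": ["S"]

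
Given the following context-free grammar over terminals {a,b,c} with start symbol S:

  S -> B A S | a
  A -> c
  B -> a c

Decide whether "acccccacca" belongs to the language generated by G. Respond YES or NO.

CNF form of G:
  S -> B X2 | a
  A -> c
  B -> T0 T1
  T0 -> a
  T1 -> c
  X2 -> A S

CYK fill:
  [0..0]={S,T0}  "a"  orig:{S}
  [1..1]={A,T1}  "c"  orig:{A}
  [2..2]={A,T1}  "c"  orig:{A}
  [3..3]={A,T1}  "c"  orig:{A}
  [4..4]={A,T1}  "c"  orig:{A}
  [5..5]={A,T1}  "c"  orig:{A}
  [6..6]={S,T0}  "a"  orig:{S}
  [7..7]={A,T1}  "c"  orig:{A}
  [8..8]={A,T1}  "c"  orig:{A}
  [9..9]={S,T0}  "a"  orig:{S}
  [0..1]={B}  "ac"
  [1..2]=∅  "cc"
  [2..3]=∅  "cc"
  [3..4]=∅  "cc"
  [4..5]=∅  "cc"
  [5..6]={X2}  "ca"  orig:{}
  [6..7]={B}  "ac"
  [7..8]=∅  "cc"
  [8..9]={X2}  "ca"  orig:{}
  [0..2]=∅  "acc"
  [1..3]=∅  "ccc"
  [2..4]=∅  "ccc"
  [3..5]=∅  "ccc"
  [4..6]=∅  "cca"
  [5..7]=∅  "cac"
  [6..8]=∅  "acc"
  [7..9]=∅  "cca"
  [0..3]=∅  "accc"
  [1..4]=∅  "cccc"
  [2..5]=∅  "cccc"
  [3..6]=∅  "ccca"
  [4..7]=∅  "ccac"
  [5..8]=∅  "cacc"
  [6..9]={S}  "acca"
  [0..4]=∅  "acccc"
  [1..5]=∅  "ccccc"
  [2..6]=∅  "cccca"
  [3..7]=∅  "cccac"
  [4..8]=∅  "ccacc"
  [5..9]={X2}  "cacca"  orig:{}
  [0..5]=∅  "accccc"
  [1..6]=∅  "ccccca"
  [2..7]=∅  "ccccac"
  [3..8]=∅  "cccacc"
  [4..9]=∅  "ccacca"
  [0..6]=∅  "accccca"
  [1..7]=∅  "cccccac"
  [2..8]=∅  "ccccacc"
  [3..9]=∅  "cccacca"
  [0..7]=∅  "acccccac"
  [1..8]=∅  "cccccacc"
  [2..9]=∅  "ccccacca"
  [0..8]=∅  "acccccacc"
  [1..9]=∅  "cccccacca"
  [0..9]=∅  "acccccacca"

S ∉ T[0,9] ⇒ NO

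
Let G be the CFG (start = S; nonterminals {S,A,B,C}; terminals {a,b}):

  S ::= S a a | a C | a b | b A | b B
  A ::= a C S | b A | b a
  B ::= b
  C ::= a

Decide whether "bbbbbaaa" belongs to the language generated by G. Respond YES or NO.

CNF form of G:
  S -> S X3 | T0 C | T0 T1 | T1 A | T1 B
  A -> T0 X2 | T1 A | T1 T0
  B -> b
  C -> a
  T0 -> a
  T1 -> b
  X2 -> C S
  X3 -> T0 T0

Fill CYK table bottom-up:
  [0..0]={B,T1}  "b"  orig:{B}
  [1..1]={B,T1}  "b"  orig:{B}
  [2..2]={B,T1}  "b"  orig:{B}
  [3..3]={B,T1}  "b"  orig:{B}
  [4..4]={B,T1}  "b"  orig:{B}
  [5..5]={C,T0}  "a"  orig:{C}
  [6..6]={C,T0}  "a"  orig:{C}
  [7..7]={C,T0}  "a"  orig:{C}
  [0..1]={S}  "bb"
  [1..2]={S}  "bb"
  [2..3]={S}  "bb"
  [3..4]={S}  "bb"
  [4..5]={A}  "ba"
  [5..6]={S,X3}  "aa"  orig:{S}
  [6..7]={S,X3}  "aa"  orig:{S}
  [0..2]=∅  "bbb"
  [1..3]=∅  "bbb"
  [2..4]=∅  "bbb"
  [3..5]={A,S}  "bba"
  [4..6]=∅  "baa"
  [5..7]={X2}  "aaa"  orig:{}
  [0..3]=∅  "bbbb"
  [1..4]=∅  "bbbb"
  [2..5]={A,S}  "bbba"
  [3..6]={S}  "bbaa"
  [4..7]=∅  "baaa"
  [0..4]=∅  "bbbbb"
  [1..5]={A,S}  "bbbba"
  [2..6]=∅  "bbbaa"
  [3..7]={S}  "bbaaa"
  [0..5]={A,S}  "bbbbba"
  [1..6]=∅  "bbbbaa"
  [2..7]={S}  "bbbaaa"
  [0..6]=∅  "bbbbbaa"
  [1..7]={S}  "bbbbaaa"
  [0..7]={S}  "bbbbbaaa"

S ∈ T[0,7] ⇒ YES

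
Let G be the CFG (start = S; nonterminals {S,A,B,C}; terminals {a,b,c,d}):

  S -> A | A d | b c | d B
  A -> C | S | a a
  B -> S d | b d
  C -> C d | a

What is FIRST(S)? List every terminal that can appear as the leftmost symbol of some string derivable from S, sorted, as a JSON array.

Compute FIRST by fixpoint:
[1]
  A via A→a a: +{a}
  B via B→b d: +{b}
  C via C→a: +{a}
  S via S→A: +{a}
  S via S→b c: +{b}
  S via S→d B: +{d}
  FIRST[S]={a,b,d}  FIRST[A]={a}  FIRST[B]={b}  FIRST[C]={a}
[2]
  A via A→S: +{b,d}
  B via B→S d: +{a,d}
  FIRST[S]={a,b,d}  FIRST[A]={a,b,d}  FIRST[B]={a,b,d}  FIRST[C]={a}
[3] — fixpoint
  FIRST[S]={a,b,d}  FIRST[A]={a,b,d}  FIRST[B]={a,b,d}  FIRST[C]={a}

FIRST(S) = ["a", "b", "d"]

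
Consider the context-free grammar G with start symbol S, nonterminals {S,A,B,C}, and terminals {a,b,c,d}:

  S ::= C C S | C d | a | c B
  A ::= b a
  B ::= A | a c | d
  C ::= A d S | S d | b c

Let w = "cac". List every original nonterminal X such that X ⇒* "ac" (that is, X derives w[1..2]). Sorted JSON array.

Convert to CNF:
  S -> C T3 | C X5 | T2 B | a
  A -> T0 T1
  B -> T0 T1 | T1 T2 | d
  C -> A X4 | S T3 | T0 T2
  T0 -> b
  T1 -> a
  T2 -> c
  T3 -> d
  X4 -> T3 S
  X5 -> C S

CYK table (by increasing span), restricted to cells inside w[1..2]:
  [1..1]={S,T1}  "a"  orig:{S}
  [2..2]={T2}  "c"  orig:{}
  [1..2]={B}  "ac"

Original NTs in T[1,2] deriving "ac": ["B"]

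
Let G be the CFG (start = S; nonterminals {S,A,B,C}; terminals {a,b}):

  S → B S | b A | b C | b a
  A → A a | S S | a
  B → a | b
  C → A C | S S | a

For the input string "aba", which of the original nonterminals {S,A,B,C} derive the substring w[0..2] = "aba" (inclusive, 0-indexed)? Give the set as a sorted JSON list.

Convert to CNF:
  S -> B S | T1 A | T1 C | T1 T0
  A -> A T0 | S S | a
  B -> a | b
  C -> A C | S S | a
  T0 -> a
  T1 -> b

Fill CYK table bottom-up (cells [i..j] with 0 ≤ i ≤ j ≤ 2 only):
  [0..0]={A,B,C,T0}  "a"  orig:{A,B,C}
  [1..1]={B,T1}  "b"  orig:{B}
  [2..2]={A,B,C,T0}  "a"  orig:{A,B,C}
  [0..1]=∅  "ab"
  [1..2]={S}  "ba"
  [0..2]={S}  "aba"

Original NTs in T[0,2] deriving "aba": ["S"]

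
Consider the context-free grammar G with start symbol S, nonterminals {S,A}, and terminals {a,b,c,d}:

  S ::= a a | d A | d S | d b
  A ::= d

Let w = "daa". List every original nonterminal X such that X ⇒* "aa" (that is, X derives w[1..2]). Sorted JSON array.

CNF form of G:
  S -> T0 T0 | T1 A | T1 S | T1 T2
  A -> d
  T0 -> a
  T1 -> d
  T2 -> b

Fill CYK table bottom-up, restricted to cells inside w[1..2]:
  [1..1]={T0}  "a"  orig:{}
  [2..2]={T0}  "a"  orig:{}
  [1..2]={S}  "aa"

Original NTs in T[1,2] deriving "aa": ["S"]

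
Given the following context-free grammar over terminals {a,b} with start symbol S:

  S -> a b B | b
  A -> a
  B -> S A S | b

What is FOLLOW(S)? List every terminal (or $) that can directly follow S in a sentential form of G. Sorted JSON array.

Compute FIRST by fixpoint:
pass 1:
  A via A→a: +{a}
  B via B→b: +{b}
  S via S→a b B: +{a}
  S via S→b: +{b}
  S: {a,b}  A: {a}  B: {b}
pass 2:
  B via B→S A S: +{a}
  S: {a,b}  A: {a}  B: {a,b}
pass 3: — fixpoint
  S: {a,b}  A: {a}  B: {a,b}

FOLLOW iteration:
seed FOLLOW(S) with $
round 1:
  B→S A S: FOLLOW(S) ⊇ FIRST(A) = {a}; new: +{a}
  B→S A S: FOLLOW(A) ⊇ FIRST(S) = {a,b}; new: +{a,b}
  S→a b B: FOLLOW(B) ⊇ FOLLOW(S) ⊇ {$,a}; new: +{$,a}
  FOLLOW(S)={$,a}  FOLLOW(A)={a,b}  FOLLOW(B)={$,a}
round 2: (stable)
  FOLLOW(S)={$,a}  FOLLOW(A)={a,b}  FOLLOW(B)={$,a}

FOLLOW(S) = ["$", "a"]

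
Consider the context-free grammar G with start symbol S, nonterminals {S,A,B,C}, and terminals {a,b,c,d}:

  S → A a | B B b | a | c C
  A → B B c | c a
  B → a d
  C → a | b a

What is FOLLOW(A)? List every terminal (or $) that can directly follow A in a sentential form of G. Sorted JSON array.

FIRST sets, iterate to fixpoint:
pass 1:
  A via A→c a: +{c}
  B via B→a d: +{a}
  C via C→a: +{a}
  C via C→b a: +{b}
  S via S→A a: +{c}
  S via S→B B b: +{a}
  FIRST(S)={a,c}  FIRST(A)={c}  FIRST(B)={a}  FIRST(C)={a,b}
pass 2:
  A via A→B B c: +{a}
  FIRST(S)={a,c}  FIRST(A)={a,c}  FIRST(B)={a}  FIRST(C)={a,b}
pass 3: (stable)
  FIRST(S)={a,c}  FIRST(A)={a,c}  FIRST(B)={a}  FIRST(C)={a,b}

FOLLOW iteration:
initialize: $ ∈ FOLLOW(S)
iter 1:
  A→B B c: FOLLOW(B) ⊇ FIRST(B) = {a}; new: +{a}
  A→B B c: FOLLOW(B) ⊇ FIRST(c) = {c}; new: +{c}
  S→A a: FOLLOW(A) ⊇ FIRST(a) = {a}; new: +{a}
  S→B B b: FOLLOW(B) ⊇ FIRST(b) = {b}; new: +{b}
  S→c C: FOLLOW(C) ⊇ FOLLOW(S) ⊇ {$}; new: +{$}
  S: {$}  A: {a}  B: {a,b,c}  C: {$}
iter 2: (stable)
  S: {$}  A: {a}  B: {a,b,c}  C: {$}

FOLLOW(A) = ["a"]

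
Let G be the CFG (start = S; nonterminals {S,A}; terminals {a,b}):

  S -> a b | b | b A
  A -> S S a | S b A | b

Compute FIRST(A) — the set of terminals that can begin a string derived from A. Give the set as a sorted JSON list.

FIRST sets, iterate to fixpoint:
iter 1:
  A via A→b: +{b}
  S via S→a b: +{a}
  S via S→b: +{b}
  FIRST[S]={a,b}  FIRST[A]={b}
iter 2:
  A via A→S S a: +{a}
  FIRST[S]={a,b}  FIRST[A]={a,b}
iter 3: (no change)
  FIRST[S]={a,b}  FIRST[A]={a,b}

FIRST(A) = ["a", "b"]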